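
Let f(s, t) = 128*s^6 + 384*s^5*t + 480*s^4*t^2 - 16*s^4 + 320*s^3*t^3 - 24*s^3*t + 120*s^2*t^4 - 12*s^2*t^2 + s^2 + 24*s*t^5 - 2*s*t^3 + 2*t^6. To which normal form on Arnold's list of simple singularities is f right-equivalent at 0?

A5

The Hessian of f at 0 has rank 1. Corank 1: A-series; mu = 5 gives A_5.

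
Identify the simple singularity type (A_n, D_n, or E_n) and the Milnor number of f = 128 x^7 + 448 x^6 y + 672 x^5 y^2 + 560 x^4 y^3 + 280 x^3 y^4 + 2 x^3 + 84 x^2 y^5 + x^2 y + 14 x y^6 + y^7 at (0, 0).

Type D_{8}, Milnor number mu = 8.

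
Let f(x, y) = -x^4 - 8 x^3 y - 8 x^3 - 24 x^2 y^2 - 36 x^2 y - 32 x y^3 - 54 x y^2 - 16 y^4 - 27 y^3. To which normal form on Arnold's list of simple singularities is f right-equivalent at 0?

E_{6}

The Hessian of f at 0 is [[0, 0], [0, 0]] with rank 0, so corank 2. A Groebner basis of the Jacobian ideal J(f) in C{x,y} is {y^4, x*y^2 + 5*y^3/3, x^2 + 3*x*y + 9*y^2/4}; counting standard monomials gives mu = 6. Corank 2; j^3 = -(2*x + 3*y)^3 is a perfect cube, so E-series; the 4-jet and mu = 6 give E_6.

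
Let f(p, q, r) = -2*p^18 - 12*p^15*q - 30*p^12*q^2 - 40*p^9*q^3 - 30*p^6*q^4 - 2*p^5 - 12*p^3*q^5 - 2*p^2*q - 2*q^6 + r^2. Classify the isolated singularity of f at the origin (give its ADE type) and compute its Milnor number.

Type D7, Milnor number mu = 7.

The Hessian of f at 0 has rank 1. Corank 2; j^3 = -2*p^2*q has shape L^2 M (L != M), so D-series; mu = 7 gives D_7.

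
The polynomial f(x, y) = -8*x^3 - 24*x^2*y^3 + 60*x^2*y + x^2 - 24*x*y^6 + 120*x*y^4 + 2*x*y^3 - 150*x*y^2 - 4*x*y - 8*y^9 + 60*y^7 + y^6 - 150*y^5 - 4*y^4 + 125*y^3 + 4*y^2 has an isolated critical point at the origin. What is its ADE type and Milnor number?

The Hessian of f at 0 is [[2, -4], [-4, 8]] with rank 1, so corank 1. A Groebner basis of the Jacobian ideal J(f) in C{x,y} is {y^2, x - 2*y}; counting standard monomials gives mu = 2. Corank 1: A-series; mu = 2 gives A_2.

Type A_2, Milnor number mu = 2.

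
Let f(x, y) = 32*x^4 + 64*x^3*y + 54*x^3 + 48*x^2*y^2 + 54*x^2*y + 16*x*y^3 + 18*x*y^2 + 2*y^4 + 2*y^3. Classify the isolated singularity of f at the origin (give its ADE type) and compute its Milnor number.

Type E_6, Milnor number mu = 6.

The Hessian of f at 0 has rank 0. Corank 2; j^3 = 2*(3*x + y)^3 is a perfect cube, so E-series; the 4-jet and mu = 6 give E_6.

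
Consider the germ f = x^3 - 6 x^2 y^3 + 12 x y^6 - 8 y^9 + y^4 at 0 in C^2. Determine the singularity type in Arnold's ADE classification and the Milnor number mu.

The Hessian of f at 0 has rank 0. Corank 2; j^3 = x^3 is a perfect cube, so E-series; the 4-jet and mu = 6 give E_6.

Type E6, Milnor number mu = 6.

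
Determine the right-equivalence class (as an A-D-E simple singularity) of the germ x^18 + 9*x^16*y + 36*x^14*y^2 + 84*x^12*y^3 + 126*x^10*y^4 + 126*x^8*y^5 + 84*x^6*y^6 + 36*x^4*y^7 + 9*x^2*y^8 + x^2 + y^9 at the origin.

A8

The Hessian of f at 0 is [[2, 0], [0, 0]] with rank 1, so corank 1. A Groebner basis of the Jacobian ideal J(f) in C{x,y} is {y^8, x}; counting standard monomials gives mu = 8. Corank 1: A-series; mu = 8 gives A_8.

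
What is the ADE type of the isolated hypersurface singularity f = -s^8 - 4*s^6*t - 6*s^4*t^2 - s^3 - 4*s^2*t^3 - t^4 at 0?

E6

The Hessian of f at 0 has rank 0. Corank 2; j^3 = -s^3 is a perfect cube, so E-series; the 4-jet and mu = 6 give E_6.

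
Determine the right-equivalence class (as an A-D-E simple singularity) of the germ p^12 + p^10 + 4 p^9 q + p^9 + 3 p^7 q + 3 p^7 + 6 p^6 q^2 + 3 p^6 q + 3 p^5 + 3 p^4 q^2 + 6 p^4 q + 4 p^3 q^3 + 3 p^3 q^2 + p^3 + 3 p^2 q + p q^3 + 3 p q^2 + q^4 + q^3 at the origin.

E7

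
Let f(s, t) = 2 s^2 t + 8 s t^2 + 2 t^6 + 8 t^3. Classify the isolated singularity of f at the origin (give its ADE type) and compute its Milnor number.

Type D_7, Milnor number mu = 7.

The Hessian of f at 0 is [[0, 0], [0, 0]] with rank 0, so corank 2. A Groebner basis of the Jacobian ideal J(f) in C{s,t} is {s^2/6 + t^5 - 2*t^2/3, s^3 + 8*t^3, s*t + 2*t^2}; counting standard monomials gives mu = 7. Corank 2; j^3 = 2*t*(s + 2*t)^2 has shape L^2 M (L != M), so D-series; mu = 7 gives D_7.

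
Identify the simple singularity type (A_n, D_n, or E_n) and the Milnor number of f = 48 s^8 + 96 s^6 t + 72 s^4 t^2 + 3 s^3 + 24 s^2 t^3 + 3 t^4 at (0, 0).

Type E6, Milnor number mu = 6.

The Hessian of f at 0 is [[0, 0], [0, 0]] with rank 0, so corank 2. A Groebner basis of the Jacobian ideal J(f) in C{s,t} is {t^3, s^2}; counting standard monomials gives mu = 6. Corank 2; j^3 = 3*s^3 is a perfect cube, so E-series; the 4-jet and mu = 6 give E_6.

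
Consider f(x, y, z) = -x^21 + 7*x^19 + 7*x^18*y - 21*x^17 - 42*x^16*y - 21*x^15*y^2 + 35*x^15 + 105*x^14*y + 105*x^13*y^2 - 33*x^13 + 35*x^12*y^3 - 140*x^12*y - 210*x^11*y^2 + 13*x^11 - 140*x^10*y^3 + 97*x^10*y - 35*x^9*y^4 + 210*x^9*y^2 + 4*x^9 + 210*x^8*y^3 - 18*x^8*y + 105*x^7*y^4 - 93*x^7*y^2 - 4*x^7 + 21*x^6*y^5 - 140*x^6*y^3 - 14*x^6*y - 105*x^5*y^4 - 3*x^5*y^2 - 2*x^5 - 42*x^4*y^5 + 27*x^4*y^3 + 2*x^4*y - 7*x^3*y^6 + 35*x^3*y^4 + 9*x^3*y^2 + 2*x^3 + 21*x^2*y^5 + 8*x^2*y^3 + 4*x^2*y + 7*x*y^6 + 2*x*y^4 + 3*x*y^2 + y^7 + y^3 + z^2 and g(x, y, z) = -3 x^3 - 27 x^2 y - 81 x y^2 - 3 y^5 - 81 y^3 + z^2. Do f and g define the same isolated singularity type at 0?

The Hessian of f at 0 has rank 1. Corank 2; j^3 = (x + y)*(2*x^2 + 2*x*y + y^2) splits into three distinct lines over C (the quadratic factor has nonzero discriminant), so D_4. The Hessian of g at 0 has rank 1. Corank 2; j^3 = -3*(x + 3*y)^3 is a perfect cube, so E-series; the 5-jet and mu = 8 give E_8. f is D_4 but g is E_8, hence not right-equivalent.

No.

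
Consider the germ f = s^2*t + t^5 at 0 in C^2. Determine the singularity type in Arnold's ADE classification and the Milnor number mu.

Type D_{6}, Milnor number mu = 6.

The Hessian of f at 0 is [[0, 0], [0, 0]] with rank 0, so corank 2. A Groebner basis of the Jacobian ideal J(f) in C{s,t} is {s^2/5 + t^4, s^3, s*t}; counting standard monomials gives mu = 6. Corank 2; j^3 = s^2*t has shape L^2 M (L != M), so D-series; mu = 6 gives D_6.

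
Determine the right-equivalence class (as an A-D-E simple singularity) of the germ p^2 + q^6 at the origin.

The Hessian of f at 0 has rank 1. Corank 1: A-series; mu = 5 gives A_5.

A5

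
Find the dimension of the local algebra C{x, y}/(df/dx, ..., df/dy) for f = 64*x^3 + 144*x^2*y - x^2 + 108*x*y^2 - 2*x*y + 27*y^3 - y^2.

2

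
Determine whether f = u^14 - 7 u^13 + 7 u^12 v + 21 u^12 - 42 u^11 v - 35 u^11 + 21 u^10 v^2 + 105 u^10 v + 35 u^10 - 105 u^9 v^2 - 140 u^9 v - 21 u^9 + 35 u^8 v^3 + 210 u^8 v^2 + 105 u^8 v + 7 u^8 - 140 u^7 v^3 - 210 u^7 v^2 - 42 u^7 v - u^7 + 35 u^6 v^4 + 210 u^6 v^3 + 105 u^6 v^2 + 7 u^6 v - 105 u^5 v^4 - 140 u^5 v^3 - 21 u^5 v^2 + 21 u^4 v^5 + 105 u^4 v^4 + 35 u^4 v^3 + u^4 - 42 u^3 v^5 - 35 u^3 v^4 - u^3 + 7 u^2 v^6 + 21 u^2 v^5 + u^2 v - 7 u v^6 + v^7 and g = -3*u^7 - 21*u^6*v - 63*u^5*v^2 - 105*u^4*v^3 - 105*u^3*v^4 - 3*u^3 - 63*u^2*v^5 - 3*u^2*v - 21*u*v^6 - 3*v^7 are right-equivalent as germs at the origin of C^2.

Yes.

The Hessian of f at 0 has rank 0. Corank 2; j^3 = -u^2*(u - v) has shape L^2 M (L != M), so D-series; mu = 8 gives D_8. The Hessian of g at 0 has rank 0. Corank 2; j^3 = -3*u^2*(u + v) has shape L^2 M (L != M), so D-series; mu = 8 gives D_8. Both have type D_8, hence right-equivalent.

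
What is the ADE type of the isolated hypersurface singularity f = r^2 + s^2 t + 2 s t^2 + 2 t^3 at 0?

D_{4}

The Hessian of f at 0 has rank 1. Corank 2; j^3 = t*(s^2 + 2*s*t + 2*t^2) splits into three distinct lines over C (the quadratic factor has nonzero discriminant), so D_4.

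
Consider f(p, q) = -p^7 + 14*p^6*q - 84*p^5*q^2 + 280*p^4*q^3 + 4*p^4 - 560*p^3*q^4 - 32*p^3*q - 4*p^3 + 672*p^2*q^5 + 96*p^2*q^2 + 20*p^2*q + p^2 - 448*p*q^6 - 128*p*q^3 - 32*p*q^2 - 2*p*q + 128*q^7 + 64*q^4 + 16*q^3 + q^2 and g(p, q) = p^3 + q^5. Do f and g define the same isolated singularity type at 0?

No.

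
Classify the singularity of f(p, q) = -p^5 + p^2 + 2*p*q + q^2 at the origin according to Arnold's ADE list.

A_{4}

The Hessian of f at 0 is [[2, 2], [2, 2]] with rank 1, so corank 1. A Groebner basis of the Jacobian ideal J(f) in C{p,q} is {q^4, p + q}; counting standard monomials gives mu = 4. Corank 1: A-series; mu = 4 gives A_4.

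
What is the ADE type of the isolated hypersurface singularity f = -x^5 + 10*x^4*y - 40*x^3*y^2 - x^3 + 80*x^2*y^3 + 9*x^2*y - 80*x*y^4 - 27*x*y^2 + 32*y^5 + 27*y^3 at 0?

E_{8}

The Hessian of f at 0 is [[0, 0], [0, 0]] with rank 0, so corank 2. A Groebner basis of the Jacobian ideal J(f) in C{x,y} is {y^5, x*y^3 - 11*y^4/4, x^2 - 6*x*y + 9*y^2}; counting standard monomials gives mu = 8. Corank 2; j^3 = -(x - 3*y)^3 is a perfect cube, so E-series; the 5-jet and mu = 8 give E_8.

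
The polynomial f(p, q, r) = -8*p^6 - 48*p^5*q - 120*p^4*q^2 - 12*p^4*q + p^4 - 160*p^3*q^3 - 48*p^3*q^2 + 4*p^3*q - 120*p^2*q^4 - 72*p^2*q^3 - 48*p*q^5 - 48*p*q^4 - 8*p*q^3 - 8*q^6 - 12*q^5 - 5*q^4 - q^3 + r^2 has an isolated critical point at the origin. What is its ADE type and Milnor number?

Type E_{6}, Milnor number mu = 6.

The Hessian of f at 0 has rank 1. Corank 2; j^3 = -q^3 is a perfect cube, so E-series; the 4-jet and mu = 6 give E_6.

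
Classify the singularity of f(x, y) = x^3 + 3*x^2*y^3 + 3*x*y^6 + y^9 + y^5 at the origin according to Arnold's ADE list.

The Hessian of f at 0 is [[0, 0], [0, 0]] with rank 0, so corank 2. A Groebner basis of the Jacobian ideal J(f) in C{x,y} is {x^2/2 + x*y^3, y^4, x^3, x^2*y}; counting standard monomials gives mu = 8. Corank 2; j^3 = x^3 is a perfect cube, so E-series; the 5-jet and mu = 8 give E_8.

E8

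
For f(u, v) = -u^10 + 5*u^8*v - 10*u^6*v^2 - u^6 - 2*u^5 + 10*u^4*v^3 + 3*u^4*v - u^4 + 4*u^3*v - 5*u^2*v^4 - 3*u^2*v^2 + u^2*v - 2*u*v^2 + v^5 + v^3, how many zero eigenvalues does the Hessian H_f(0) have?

2

The Hessian at 0 is [[0, 0], [0, 0]] of rank 0; hence corank 2.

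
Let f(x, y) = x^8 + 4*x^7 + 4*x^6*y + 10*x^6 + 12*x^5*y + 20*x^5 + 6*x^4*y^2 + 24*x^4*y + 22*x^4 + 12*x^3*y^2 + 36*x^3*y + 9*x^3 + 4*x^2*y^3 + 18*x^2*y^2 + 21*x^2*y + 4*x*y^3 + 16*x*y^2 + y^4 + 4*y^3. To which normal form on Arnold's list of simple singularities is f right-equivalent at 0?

D_{5}

The Hessian of f at 0 is [[0, 0], [0, 0]] with rank 0, so corank 2. A Groebner basis of the Jacobian ideal J(f) in C{x,y} is {x*y^2 - 27*x*y/10 - 9*y^2/5, 81*x*y/20 + y^3 + 27*y^2/10, x^2 + 19*x*y/15 + 2*y^2/5}; counting standard monomials gives mu = 5. Corank 2; j^3 = (x + y)*(3*x + 2*y)^2 has shape L^2 M (L != M), so D-series; mu = 5 gives D_5.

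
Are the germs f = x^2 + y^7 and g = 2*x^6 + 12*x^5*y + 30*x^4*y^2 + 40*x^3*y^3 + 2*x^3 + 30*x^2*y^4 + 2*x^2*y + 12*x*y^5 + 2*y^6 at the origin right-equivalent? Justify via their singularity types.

The Hessian of f at 0 is [[2, 0], [0, 0]] with rank 1, so corank 1. A Groebner basis of the Jacobian ideal J(f) in C{x,y} is {y^6, x}; counting standard monomials gives mu = 6. Corank 1: A-series; mu = 6 gives A_6. The Hessian of g at 0 is [[0, 0], [0, 0]] with rank 0, so corank 2. A Groebner basis of the Jacobian ideal J(g) in C{x,y} is {-x*y/6 + y^5, x*y^2, x^2 + x*y}; counting standard monomials gives mu = 7. Corank 2; j^3 = 2*x^2*(x + y) has shape L^2 M (L != M), so D-series; mu = 7 gives D_7. f is A_6 but g is D_7, hence not right-equivalent.

No.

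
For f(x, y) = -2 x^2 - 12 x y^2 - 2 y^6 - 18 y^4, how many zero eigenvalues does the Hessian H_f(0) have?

1

Hessian at 0 has rank 1.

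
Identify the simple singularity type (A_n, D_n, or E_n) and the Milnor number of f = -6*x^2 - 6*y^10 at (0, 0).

The Hessian of f at 0 has rank 1. Corank 1: A-series; mu = 9 gives A_9.

Type A_9, Milnor number mu = 9.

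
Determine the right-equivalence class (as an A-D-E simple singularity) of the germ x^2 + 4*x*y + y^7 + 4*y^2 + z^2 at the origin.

A_{6}

The Hessian of f at 0 is [[2, 4, 0], [4, 8, 0], [0, 0, 2]] with rank 2, so corank 1. A Groebner basis of the Jacobian ideal J(f) in C{x,y,z} is {y^6, x + 2*y, z}; counting standard monomials gives mu = 6. Corank 1: A-series; mu = 6 gives A_6.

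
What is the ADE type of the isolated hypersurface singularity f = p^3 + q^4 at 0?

E_{6}

The Hessian of f at 0 has rank 0. Corank 2; j^3 = p^3 is a perfect cube, so E-series; the 4-jet and mu = 6 give E_6.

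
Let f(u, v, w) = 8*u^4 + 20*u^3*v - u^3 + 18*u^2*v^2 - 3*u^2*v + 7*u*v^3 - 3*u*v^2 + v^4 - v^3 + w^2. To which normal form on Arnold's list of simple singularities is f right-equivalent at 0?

E_{7}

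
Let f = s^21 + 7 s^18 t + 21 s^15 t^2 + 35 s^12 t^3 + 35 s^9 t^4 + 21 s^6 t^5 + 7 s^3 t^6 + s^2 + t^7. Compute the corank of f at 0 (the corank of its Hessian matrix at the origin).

The Hessian at 0 is [[2, 0], [0, 0]] of rank 1; hence corank 1.

1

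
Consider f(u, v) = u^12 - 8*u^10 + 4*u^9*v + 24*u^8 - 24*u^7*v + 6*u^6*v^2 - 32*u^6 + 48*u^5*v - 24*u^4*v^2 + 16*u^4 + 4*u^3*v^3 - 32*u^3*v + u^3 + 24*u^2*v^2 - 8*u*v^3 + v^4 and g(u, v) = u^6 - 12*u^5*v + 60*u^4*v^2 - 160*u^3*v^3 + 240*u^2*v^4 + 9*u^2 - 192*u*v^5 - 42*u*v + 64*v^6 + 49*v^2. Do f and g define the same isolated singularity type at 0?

The Hessian of f at 0 has rank 0. Corank 2; j^3 = u^3 is a perfect cube, so E-series; the 4-jet and mu = 6 give E_6. The Hessian of g at 0 has rank 1. Corank 1: A-series; mu = 5 gives A_5. f is E_6 but g is A_5, hence not right-equivalent.

No.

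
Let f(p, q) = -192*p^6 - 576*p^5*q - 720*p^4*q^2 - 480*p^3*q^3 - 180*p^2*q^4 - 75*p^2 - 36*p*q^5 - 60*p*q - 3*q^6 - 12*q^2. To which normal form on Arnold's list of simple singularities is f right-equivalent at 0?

The Hessian of f at 0 has rank 1. Corank 1: A-series; mu = 5 gives A_5.

A_{5}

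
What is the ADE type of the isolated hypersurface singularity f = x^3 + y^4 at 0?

E_6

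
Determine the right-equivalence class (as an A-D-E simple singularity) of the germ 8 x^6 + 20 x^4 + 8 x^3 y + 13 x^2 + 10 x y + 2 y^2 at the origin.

The Hessian of f at 0 is [[26, 10], [10, 4]] with rank 2, so corank 0. A Groebner basis of the Jacobian ideal J(f) in C{x,y} is {x, y}; counting standard monomials gives mu = 1. Corank 0: nondegenerate Morse point, so A_1.

A_1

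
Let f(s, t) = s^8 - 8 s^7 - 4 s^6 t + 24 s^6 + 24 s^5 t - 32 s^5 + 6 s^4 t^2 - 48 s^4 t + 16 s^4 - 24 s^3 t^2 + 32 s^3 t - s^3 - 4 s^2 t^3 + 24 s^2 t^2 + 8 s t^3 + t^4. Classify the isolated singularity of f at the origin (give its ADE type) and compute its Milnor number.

Type E_{6}, Milnor number mu = 6.

The Hessian of f at 0 has rank 0. Corank 2; j^3 = -s^3 is a perfect cube, so E-series; the 4-jet and mu = 6 give E_6.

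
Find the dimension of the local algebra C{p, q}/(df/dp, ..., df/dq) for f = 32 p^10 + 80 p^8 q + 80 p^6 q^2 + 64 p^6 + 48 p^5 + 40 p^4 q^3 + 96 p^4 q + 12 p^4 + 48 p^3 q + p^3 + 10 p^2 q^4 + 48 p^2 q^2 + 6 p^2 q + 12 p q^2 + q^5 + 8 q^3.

The Hessian of f at 0 has rank 0. Corank 2; j^3 = (p + 2*q)^3 is a perfect cube, so E-series; the 5-jet and mu = 8 give E_8.

8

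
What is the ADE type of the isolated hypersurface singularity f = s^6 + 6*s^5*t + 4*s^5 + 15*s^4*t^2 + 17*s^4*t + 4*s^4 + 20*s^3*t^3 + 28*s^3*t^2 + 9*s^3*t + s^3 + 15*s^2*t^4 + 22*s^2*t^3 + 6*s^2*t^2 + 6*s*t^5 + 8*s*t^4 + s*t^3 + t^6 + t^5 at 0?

E7

The Hessian of f at 0 has rank 0. Corank 2; j^3 = s^3 is a perfect cube, so E-series; the 4-jet and mu = 7 give E_7.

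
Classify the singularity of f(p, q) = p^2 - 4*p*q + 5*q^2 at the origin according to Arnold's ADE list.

The Hessian of f at 0 has rank 2. Corank 0: nondegenerate Morse point, so A_1.

A_1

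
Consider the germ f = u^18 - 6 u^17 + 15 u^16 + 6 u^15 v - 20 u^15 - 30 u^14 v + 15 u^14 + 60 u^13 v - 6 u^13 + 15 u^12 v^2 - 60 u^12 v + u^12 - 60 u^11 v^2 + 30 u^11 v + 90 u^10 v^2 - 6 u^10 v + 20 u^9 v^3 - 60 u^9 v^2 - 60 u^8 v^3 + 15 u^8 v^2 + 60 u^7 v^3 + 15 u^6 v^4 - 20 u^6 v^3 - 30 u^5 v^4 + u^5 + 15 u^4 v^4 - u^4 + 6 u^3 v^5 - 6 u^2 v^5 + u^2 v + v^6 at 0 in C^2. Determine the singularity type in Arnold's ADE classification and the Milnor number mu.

Type D_7, Milnor number mu = 7.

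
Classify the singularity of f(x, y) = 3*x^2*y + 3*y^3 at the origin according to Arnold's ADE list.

D4

The Hessian of f at 0 has rank 0. Corank 2; j^3 = 3*y*(x^2 + y^2) splits into three distinct lines over C (the quadratic factor has nonzero discriminant), so D_4.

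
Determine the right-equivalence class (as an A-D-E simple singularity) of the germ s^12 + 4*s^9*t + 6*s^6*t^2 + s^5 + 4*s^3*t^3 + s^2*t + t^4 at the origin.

D_{5}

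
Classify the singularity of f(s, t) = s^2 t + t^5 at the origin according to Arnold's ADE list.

D_{6}

The Hessian of f at 0 has rank 0. Corank 2; j^3 = s^2*t has shape L^2 M (L != M), so D-series; mu = 6 gives D_6.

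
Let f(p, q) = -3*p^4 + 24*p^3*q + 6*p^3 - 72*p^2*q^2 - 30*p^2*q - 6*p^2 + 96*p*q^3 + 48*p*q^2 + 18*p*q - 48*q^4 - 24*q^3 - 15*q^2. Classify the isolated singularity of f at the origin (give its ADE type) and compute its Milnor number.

Type A_1, Milnor number mu = 1.

The Hessian of f at 0 is [[-12, 18], [18, -30]] with rank 2, so corank 0. A Groebner basis of the Jacobian ideal J(f) in C{p,q} is {p, q}; counting standard monomials gives mu = 1. Corank 0: nondegenerate Morse point, so A_1.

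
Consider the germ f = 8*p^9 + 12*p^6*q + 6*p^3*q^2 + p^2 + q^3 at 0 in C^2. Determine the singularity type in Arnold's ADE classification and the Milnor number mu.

Type A_2, Milnor number mu = 2.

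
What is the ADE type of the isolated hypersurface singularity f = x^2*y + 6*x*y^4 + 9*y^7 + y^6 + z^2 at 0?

D_{7}

The Hessian of f at 0 is [[0, 0, 0], [0, 0, 0], [0, 0, 2]] with rank 1, so corank 2. A Groebner basis of the Jacobian ideal J(f) in C{x,y,z} is {x*y/3 + y^4, x^3, x^2*y, -x^2/2 + x*y^2, z}; counting standard monomials gives mu = 7. Corank 2; j^3 = x^2*y has shape L^2 M (L != M), so D-series; mu = 7 gives D_7.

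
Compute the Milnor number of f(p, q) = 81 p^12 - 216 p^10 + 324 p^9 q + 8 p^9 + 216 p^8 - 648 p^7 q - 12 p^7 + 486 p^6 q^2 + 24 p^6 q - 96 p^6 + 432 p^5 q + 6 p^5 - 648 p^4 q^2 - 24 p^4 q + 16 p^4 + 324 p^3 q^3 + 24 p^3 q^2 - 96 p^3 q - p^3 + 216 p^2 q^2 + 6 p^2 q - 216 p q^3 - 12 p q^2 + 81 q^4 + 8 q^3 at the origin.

The Hessian of f at 0 has rank 0. Corank 2; j^3 = -(p - 2*q)^3 is a perfect cube, so E-series; the 4-jet and mu = 6 give E_6.

6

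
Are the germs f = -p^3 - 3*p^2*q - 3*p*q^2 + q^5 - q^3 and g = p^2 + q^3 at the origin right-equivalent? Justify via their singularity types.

The Hessian of f at 0 has rank 0. Corank 2; j^3 = -(p + q)^3 is a perfect cube, so E-series; the 5-jet and mu = 8 give E_8. The Hessian of g at 0 has rank 1. Corank 1: A-series; mu = 2 gives A_2. f is E_8 but g is A_2, hence not right-equivalent.

No.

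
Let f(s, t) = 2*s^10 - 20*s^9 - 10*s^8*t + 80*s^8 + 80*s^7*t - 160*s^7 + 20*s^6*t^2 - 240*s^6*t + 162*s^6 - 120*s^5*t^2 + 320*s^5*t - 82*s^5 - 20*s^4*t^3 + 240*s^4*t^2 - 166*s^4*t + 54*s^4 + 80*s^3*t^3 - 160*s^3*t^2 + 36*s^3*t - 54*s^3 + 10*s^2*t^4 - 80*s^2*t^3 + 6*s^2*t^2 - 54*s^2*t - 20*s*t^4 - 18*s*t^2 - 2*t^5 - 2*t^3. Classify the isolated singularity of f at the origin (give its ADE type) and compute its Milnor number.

Type E_8, Milnor number mu = 8.

The Hessian of f at 0 is [[0, 0], [0, 0]] with rank 0, so corank 2. A Groebner basis of the Jacobian ideal J(f) in C{s,t} is {-2187*s^2/4 + s*t^3 + 81*s*t^2/2 - 729*s*t/2 + 27*t^3/2 - 243*t^2/4, 1458*s^2 - 108*s*t^2 + 972*s*t + t^4 - 36*t^3 + 162*t^2, s^3 + 9*s^2/2 - 2*s*t^2/3 + 3*s*t - 5*t^3/27 + t^2/2, s^2*t - 9*s^2/2 + s*t^2 - 3*s*t + 2*t^3/9 - t^2/2}; counting standard monomials gives mu = 8. Corank 2; j^3 = -2*(3*s + t)^3 is a perfect cube, so E-series; the 5-jet and mu = 8 give E_8.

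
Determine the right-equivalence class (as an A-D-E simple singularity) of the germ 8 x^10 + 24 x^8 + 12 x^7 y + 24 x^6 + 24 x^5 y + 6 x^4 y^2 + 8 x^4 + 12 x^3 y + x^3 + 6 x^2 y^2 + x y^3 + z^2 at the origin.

E_7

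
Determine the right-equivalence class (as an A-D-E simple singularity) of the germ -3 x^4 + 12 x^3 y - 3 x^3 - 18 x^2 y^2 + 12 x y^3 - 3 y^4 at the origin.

E_{6}

The Hessian of f at 0 is [[0, 0], [0, 0]] with rank 0, so corank 2. A Groebner basis of the Jacobian ideal J(f) in C{x,y} is {y^4, x*y^2 - y^3/3, x^2}; counting standard monomials gives mu = 6. Corank 2; j^3 = -3*x^3 is a perfect cube, so E-series; the 4-jet and mu = 6 give E_6.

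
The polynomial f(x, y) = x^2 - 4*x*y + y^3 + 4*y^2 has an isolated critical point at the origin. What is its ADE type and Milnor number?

Type A_2, Milnor number mu = 2.

The Hessian of f at 0 has rank 1. Corank 1: A-series; mu = 2 gives A_2.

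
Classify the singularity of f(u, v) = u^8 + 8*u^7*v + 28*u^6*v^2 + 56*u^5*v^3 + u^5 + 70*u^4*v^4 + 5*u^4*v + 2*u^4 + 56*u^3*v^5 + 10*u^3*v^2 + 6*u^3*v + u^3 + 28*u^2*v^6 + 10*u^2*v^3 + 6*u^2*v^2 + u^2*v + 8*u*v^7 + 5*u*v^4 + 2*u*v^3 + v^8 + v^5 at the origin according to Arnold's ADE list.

D_9

The Hessian of f at 0 is [[0, 0], [0, 0]] with rank 0, so corank 2. A Groebner basis of the Jacobian ideal J(f) in C{u,v} is {u^2*v^2 - 13*u^2*v/4 - u^2 - 7*u*v^2/2 - 5*u*v/4 - 5*v^3/4, 59*u^2*v/8 + 2*u^2 + u*v^3 + 27*u*v^2/4 + 19*u*v/8 + 19*v^3/8, -23*u^2*v/2 - 3*u^2 - 9*u*v^2 - 7*u*v/2 + v^4 - 7*v^3/2, u^3 + 3*u^2*v + u^2 + 3*u*v^2 + u*v + v^3}; counting standard monomials gives mu = 9. Corank 2; j^3 = u^2*(u + v) has shape L^2 M (L != M), so D-series; mu = 9 gives D_9.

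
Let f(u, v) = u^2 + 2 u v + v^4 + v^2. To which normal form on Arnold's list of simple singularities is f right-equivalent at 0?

A_3

The Hessian of f at 0 has rank 1. Corank 1: A-series; mu = 3 gives A_3.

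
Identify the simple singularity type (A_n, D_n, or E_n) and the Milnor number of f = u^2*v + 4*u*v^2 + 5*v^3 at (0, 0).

Type D_4, Milnor number mu = 4.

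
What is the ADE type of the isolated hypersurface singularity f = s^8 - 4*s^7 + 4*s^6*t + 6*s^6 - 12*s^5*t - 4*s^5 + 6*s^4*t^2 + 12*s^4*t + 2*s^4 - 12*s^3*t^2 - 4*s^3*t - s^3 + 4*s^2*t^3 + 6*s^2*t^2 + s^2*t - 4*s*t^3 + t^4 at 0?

D_5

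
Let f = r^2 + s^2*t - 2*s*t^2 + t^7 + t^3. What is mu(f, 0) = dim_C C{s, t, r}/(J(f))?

The Hessian of f at 0 has rank 1. Corank 2; j^3 = t*(s - t)^2 has shape L^2 M (L != M), so D-series; mu = 8 gives D_8.

8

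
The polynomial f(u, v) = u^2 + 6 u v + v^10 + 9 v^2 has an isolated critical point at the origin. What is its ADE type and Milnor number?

The Hessian of f at 0 has rank 1. Corank 1: A-series; mu = 9 gives A_9.

Type A_{9}, Milnor number mu = 9.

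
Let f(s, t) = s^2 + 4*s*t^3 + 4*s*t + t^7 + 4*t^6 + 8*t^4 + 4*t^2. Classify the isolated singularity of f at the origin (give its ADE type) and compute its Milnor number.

The Hessian of f at 0 is [[2, 4], [4, 8]] with rank 1, so corank 1. A Groebner basis of the Jacobian ideal J(f) in C{s,t} is {s/2 + t^3 + t, s^2 + 4*s*t + 4*t^2}; counting standard monomials gives mu = 6. Corank 1: A-series; mu = 6 gives A_6.

Type A_6, Milnor number mu = 6.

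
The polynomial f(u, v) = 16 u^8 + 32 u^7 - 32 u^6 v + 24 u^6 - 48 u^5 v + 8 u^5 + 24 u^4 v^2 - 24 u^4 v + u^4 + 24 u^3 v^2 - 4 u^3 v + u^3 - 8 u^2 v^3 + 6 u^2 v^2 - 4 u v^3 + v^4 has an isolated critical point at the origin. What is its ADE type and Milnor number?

The Hessian of f at 0 has rank 0. Corank 2; j^3 = u^3 is a perfect cube, so E-series; the 4-jet and mu = 6 give E_6.

Type E6, Milnor number mu = 6.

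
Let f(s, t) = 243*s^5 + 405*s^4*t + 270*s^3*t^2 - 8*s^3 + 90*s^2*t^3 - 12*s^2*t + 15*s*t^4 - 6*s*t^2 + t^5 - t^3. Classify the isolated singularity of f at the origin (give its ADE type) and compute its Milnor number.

Type E_{8}, Milnor number mu = 8.

The Hessian of f at 0 is [[0, 0], [0, 0]] with rank 0, so corank 2. A Groebner basis of the Jacobian ideal J(f) in C{s,t} is {t^5, s*t^3 + 11*t^4/24, s^2 + s*t + t^2/4}; counting standard monomials gives mu = 8. Corank 2; j^3 = -(2*s + t)^3 is a perfect cube, so E-series; the 5-jet and mu = 8 give E_8.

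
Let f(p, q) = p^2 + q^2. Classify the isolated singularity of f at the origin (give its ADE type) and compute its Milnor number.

Type A_{1}, Milnor number mu = 1.

The Hessian of f at 0 has rank 2. Corank 0: nondegenerate Morse point, so A_1.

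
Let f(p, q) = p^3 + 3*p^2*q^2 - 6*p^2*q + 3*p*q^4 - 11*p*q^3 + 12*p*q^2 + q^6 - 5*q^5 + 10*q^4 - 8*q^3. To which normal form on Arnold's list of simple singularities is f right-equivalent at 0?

The Hessian of f at 0 has rank 0. Corank 2; j^3 = (p - 2*q)^3 is a perfect cube, so E-series; the 4-jet and mu = 7 give E_7.

E7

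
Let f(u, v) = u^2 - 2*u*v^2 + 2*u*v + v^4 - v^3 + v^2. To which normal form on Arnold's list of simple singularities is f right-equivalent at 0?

A_2

The Hessian of f at 0 has rank 1. Corank 1: A-series; mu = 2 gives A_2.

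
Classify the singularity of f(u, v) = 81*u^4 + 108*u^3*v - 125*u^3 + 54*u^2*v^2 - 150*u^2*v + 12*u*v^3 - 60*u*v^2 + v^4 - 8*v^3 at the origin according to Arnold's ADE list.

E_{6}

The Hessian of f at 0 has rank 0. Corank 2; j^3 = -(5*u + 2*v)^3 is a perfect cube, so E-series; the 4-jet and mu = 6 give E_6.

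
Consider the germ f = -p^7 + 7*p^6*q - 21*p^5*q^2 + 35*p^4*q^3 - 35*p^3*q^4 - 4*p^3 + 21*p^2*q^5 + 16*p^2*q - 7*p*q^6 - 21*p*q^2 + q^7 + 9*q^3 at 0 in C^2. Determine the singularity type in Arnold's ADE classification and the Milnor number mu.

The Hessian of f at 0 is [[0, 0], [0, 0]] with rank 0, so corank 2. A Groebner basis of the Jacobian ideal J(f) in C{p,q} is {-128*p*q/7 + q^6 + 192*q^2/7, p*q^2 - 3*q^3/2, p^2 - 5*p*q/2 + 3*q^2/2}; counting standard monomials gives mu = 8. Corank 2; j^3 = -(p - q)*(2*p - 3*q)^2 has shape L^2 M (L != M), so D-series; mu = 8 gives D_8.

Type D_8, Milnor number mu = 8.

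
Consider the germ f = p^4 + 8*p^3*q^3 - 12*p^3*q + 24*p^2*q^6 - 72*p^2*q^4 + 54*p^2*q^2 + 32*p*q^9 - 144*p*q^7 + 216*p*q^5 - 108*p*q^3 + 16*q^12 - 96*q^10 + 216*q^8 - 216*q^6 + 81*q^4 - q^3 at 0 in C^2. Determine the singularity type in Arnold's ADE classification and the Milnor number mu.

Type E_6, Milnor number mu = 6.

The Hessian of f at 0 has rank 0. Corank 2; j^3 = -q^3 is a perfect cube, so E-series; the 4-jet and mu = 6 give E_6.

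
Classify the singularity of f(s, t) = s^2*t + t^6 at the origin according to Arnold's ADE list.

D_{7}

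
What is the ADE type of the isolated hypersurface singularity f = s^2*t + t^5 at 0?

The Hessian of f at 0 has rank 0. Corank 2; j^3 = s^2*t has shape L^2 M (L != M), so D-series; mu = 6 gives D_6.

D_6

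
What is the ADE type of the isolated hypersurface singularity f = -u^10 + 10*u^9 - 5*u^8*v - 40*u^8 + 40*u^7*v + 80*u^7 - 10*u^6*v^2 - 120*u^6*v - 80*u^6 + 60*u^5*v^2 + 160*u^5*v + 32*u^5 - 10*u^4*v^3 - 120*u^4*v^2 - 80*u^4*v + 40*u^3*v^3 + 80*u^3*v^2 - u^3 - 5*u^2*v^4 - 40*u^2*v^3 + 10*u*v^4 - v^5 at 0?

E_8

The Hessian of f at 0 has rank 0. Corank 2; j^3 = -u^3 is a perfect cube, so E-series; the 5-jet and mu = 8 give E_8.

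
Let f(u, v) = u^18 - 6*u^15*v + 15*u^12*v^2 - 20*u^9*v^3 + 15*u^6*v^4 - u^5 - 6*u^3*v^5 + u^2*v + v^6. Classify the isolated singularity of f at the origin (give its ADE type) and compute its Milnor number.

The Hessian of f at 0 has rank 0. Corank 2; j^3 = u^2*v has shape L^2 M (L != M), so D-series; mu = 7 gives D_7.

Type D_7, Milnor number mu = 7.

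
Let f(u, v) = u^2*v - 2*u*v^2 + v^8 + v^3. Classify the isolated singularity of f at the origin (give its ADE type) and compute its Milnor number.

Type D9, Milnor number mu = 9.

The Hessian of f at 0 has rank 0. Corank 2; j^3 = v*(u - v)^2 has shape L^2 M (L != M), so D-series; mu = 9 gives D_9.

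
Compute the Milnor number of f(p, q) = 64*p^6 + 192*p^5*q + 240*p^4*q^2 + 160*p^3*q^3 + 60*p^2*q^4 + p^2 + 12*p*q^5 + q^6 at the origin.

5

The Hessian of f at 0 is [[2, 0], [0, 0]] with rank 1, so corank 1. A Groebner basis of the Jacobian ideal J(f) in C{p,q} is {q^5, p}; counting standard monomials gives mu = 5. Corank 1: A-series; mu = 5 gives A_5.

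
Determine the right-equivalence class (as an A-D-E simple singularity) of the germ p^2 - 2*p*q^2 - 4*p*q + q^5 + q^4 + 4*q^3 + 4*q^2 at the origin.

A_{4}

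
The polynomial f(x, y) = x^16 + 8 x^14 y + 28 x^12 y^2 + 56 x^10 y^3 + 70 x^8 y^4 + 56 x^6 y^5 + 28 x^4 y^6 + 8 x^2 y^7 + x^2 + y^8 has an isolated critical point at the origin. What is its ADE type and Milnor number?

Type A7, Milnor number mu = 7.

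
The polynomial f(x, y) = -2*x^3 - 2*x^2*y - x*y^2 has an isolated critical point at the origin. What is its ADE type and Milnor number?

Type D_{4}, Milnor number mu = 4.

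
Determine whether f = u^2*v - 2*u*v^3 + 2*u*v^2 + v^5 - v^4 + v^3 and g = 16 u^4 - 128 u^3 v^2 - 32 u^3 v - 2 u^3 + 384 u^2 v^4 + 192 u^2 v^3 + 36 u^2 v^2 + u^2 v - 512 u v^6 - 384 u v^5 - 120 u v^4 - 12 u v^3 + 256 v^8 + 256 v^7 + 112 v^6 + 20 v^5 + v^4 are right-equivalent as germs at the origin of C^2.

The Hessian of f at 0 has rank 0. Corank 2; j^3 = v*(u + v)^2 has shape L^2 M (L != M), so D-series; mu = 5 gives D_5. The Hessian of g at 0 has rank 0. Corank 2; j^3 = -u^2*(2*u - v) has shape L^2 M (L != M), so D-series; mu = 5 gives D_5. Both have type D_5, hence right-equivalent.

Yes.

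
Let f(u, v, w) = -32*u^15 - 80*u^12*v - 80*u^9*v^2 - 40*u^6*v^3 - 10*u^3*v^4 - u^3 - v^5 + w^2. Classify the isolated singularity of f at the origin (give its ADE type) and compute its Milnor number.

Type E_8, Milnor number mu = 8.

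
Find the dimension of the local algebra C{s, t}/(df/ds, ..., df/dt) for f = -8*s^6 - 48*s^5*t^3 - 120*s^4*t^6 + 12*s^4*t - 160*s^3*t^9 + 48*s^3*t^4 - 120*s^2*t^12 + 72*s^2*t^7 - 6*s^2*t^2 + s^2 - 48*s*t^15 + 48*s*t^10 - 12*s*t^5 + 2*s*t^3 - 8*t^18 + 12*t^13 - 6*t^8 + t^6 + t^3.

The Hessian of f at 0 has rank 1. Corank 1: A-series; mu = 2 gives A_2.

2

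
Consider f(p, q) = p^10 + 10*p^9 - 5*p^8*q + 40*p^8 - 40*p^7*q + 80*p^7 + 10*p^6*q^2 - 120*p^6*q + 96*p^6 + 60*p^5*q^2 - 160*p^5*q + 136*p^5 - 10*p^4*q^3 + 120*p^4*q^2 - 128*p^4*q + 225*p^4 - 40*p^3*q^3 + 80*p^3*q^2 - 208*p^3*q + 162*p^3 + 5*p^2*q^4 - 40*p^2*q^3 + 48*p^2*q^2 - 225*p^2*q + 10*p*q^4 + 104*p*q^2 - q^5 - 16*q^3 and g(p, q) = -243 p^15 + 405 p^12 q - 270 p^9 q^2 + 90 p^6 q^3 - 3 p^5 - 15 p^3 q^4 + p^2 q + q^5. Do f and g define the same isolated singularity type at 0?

Yes.

The Hessian of f at 0 is [[0, 0], [0, 0]] with rank 0, so corank 2. A Groebner basis of the Jacobian ideal J(f) in C{p,q} is {p^3 + 9306*p^2/4091 - 4181*p*q/4091 + 20*q^2/4091, p^2*q + 405*p^2/8182 + 36099*p*q/16364 - 4051*q^2/4091, -369603*p^2/32728 + p*q^2 + 988443*p*q/65456 - 73323*q^2/16364, -6685659*p^2/130912 + 14867955*p*q/261824 + q^3 - 991683*q^2/65456}; counting standard monomials gives mu = 6. Corank 2; j^3 = (2*p - q)*(9*p - 4*q)^2 has shape L^2 M (L != M), so D-series; mu = 6 gives D_6. The Hessian of g at 0 is [[0, 0], [0, 0]] with rank 0, so corank 2. A Groebner basis of the Jacobian ideal J(g) in C{p,q} is {p^2/5 + q^4, p^3, p*q}; counting standard monomials gives mu = 6. Corank 2; j^3 = p^2*q has shape L^2 M (L != M), so D-series; mu = 6 gives D_6. Both have type D_6, hence right-equivalent.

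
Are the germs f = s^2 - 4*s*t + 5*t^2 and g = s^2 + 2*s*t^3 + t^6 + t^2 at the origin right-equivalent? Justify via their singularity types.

Yes.

The Hessian of f at 0 is [[2, -4], [-4, 10]] with rank 2, so corank 0. A Groebner basis of the Jacobian ideal J(f) in C{s,t} is {s, t}; counting standard monomials gives mu = 1. Corank 0: nondegenerate Morse point, so A_1. The Hessian of g at 0 is [[2, 0], [0, 2]] with rank 2, so corank 0. A Groebner basis of the Jacobian ideal J(g) in C{s,t} is {s, t}; counting standard monomials gives mu = 1. Corank 0: nondegenerate Morse point, so A_1. Both have type A_1, hence right-equivalent.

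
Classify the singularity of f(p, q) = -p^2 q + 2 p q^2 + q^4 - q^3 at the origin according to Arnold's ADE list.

The Hessian of f at 0 has rank 0. Corank 2; j^3 = -q*(p - q)^2 has shape L^2 M (L != M), so D-series; mu = 5 gives D_5.

D_5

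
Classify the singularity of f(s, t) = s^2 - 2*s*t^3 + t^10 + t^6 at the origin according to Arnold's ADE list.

The Hessian of f at 0 has rank 1. Corank 1: A-series; mu = 9 gives A_9.

A_9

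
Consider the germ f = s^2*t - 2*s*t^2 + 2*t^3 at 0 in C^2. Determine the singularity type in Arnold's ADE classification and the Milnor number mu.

The Hessian of f at 0 has rank 0. Corank 2; j^3 = t*(s^2 - 2*s*t + 2*t^2) splits into three distinct lines over C (the quadratic factor has nonzero discriminant), so D_4.

Type D4, Milnor number mu = 4.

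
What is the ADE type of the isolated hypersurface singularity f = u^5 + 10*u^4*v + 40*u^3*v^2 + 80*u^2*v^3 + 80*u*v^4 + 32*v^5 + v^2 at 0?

A_4

The Hessian of f at 0 has rank 1. Corank 1: A-series; mu = 4 gives A_4.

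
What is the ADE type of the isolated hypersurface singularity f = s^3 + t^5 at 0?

E_{8}

The Hessian of f at 0 has rank 0. Corank 2; j^3 = s^3 is a perfect cube, so E-series; the 5-jet and mu = 8 give E_8.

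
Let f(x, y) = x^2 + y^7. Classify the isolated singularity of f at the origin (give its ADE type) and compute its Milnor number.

Type A_{6}, Milnor number mu = 6.

The Hessian of f at 0 is [[2, 0], [0, 0]] with rank 1, so corank 1. A Groebner basis of the Jacobian ideal J(f) in C{x,y} is {y^6, x}; counting standard monomials gives mu = 6. Corank 1: A-series; mu = 6 gives A_6.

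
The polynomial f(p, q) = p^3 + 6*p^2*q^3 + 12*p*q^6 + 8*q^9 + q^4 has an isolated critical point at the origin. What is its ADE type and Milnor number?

Type E_{6}, Milnor number mu = 6.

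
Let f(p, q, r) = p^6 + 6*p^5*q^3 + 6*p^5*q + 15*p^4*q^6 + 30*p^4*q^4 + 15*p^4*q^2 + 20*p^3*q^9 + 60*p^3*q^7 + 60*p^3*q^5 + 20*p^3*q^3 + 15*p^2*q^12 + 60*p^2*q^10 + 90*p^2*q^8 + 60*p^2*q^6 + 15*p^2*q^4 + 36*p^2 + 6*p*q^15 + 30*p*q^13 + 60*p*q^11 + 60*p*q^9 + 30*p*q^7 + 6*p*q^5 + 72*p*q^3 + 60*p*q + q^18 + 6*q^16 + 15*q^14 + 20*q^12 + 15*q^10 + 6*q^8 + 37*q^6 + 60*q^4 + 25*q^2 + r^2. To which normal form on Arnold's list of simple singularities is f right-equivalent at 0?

A_{5}

The Hessian of f at 0 has rank 2. Corank 1: A-series; mu = 5 gives A_5.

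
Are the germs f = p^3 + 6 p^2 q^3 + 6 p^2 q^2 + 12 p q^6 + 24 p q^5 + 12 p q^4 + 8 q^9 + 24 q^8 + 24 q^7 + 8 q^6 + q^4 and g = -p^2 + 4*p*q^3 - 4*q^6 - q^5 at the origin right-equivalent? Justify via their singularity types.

The Hessian of f at 0 has rank 0. Corank 2; j^3 = p^3 is a perfect cube, so E-series; the 4-jet and mu = 6 give E_6. The Hessian of g at 0 has rank 1. Corank 1: A-series; mu = 4 gives A_4. f is E_6 but g is A_4, hence not right-equivalent.

No.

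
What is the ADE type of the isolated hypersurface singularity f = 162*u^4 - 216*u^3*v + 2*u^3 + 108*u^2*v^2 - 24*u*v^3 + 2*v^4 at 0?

E_6

The Hessian of f at 0 is [[0, 0], [0, 0]] with rank 0, so corank 2. A Groebner basis of the Jacobian ideal J(f) in C{u,v} is {v^4, u*v^2 - v^3/9, u^2}; counting standard monomials gives mu = 6. Corank 2; j^3 = 2*u^3 is a perfect cube, so E-series; the 4-jet and mu = 6 give E_6.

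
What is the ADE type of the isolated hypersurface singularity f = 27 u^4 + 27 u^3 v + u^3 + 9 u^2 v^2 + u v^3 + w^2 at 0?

E7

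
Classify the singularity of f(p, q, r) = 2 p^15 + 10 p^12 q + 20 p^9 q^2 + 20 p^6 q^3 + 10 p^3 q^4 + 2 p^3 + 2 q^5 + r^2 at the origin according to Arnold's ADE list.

E8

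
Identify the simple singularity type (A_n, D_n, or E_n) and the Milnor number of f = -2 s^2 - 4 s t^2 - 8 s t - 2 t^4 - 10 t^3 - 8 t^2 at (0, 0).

The Hessian of f at 0 has rank 1. Corank 1: A-series; mu = 2 gives A_2.

Type A_2, Milnor number mu = 2.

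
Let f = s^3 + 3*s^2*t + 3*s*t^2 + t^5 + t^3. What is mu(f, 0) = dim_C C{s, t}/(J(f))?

8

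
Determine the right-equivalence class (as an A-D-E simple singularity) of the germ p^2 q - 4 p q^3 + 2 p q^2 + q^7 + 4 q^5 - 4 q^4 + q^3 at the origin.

The Hessian of f at 0 has rank 0. Corank 2; j^3 = q*(p + q)^2 has shape L^2 M (L != M), so D-series; mu = 8 gives D_8.

D_8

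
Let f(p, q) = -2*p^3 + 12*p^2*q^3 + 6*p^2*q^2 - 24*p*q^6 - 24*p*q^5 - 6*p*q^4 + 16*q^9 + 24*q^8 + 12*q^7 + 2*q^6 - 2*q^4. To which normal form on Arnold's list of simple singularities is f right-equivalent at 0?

The Hessian of f at 0 has rank 0. Corank 2; j^3 = -2*p^3 is a perfect cube, so E-series; the 4-jet and mu = 6 give E_6.

E_{6}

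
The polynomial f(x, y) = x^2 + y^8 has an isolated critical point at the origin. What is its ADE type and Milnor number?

Type A_7, Milnor number mu = 7.

The Hessian of f at 0 is [[2, 0], [0, 0]] with rank 1, so corank 1. A Groebner basis of the Jacobian ideal J(f) in C{x,y} is {y^7, x}; counting standard monomials gives mu = 7. Corank 1: A-series; mu = 7 gives A_7.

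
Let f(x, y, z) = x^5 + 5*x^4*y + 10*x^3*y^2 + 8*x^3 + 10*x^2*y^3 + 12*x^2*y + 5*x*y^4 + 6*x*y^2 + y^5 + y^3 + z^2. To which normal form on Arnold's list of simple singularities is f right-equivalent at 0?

E8

The Hessian of f at 0 has rank 1. Corank 2; j^3 = (2*x + y)^3 is a perfect cube, so E-series; the 5-jet and mu = 8 give E_8.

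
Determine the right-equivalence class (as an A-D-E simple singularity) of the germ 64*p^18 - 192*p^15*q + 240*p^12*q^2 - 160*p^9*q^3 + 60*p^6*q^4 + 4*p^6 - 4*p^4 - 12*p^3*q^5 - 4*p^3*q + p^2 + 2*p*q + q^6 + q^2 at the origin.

The Hessian of f at 0 has rank 1. Corank 1: A-series; mu = 5 gives A_5.

A5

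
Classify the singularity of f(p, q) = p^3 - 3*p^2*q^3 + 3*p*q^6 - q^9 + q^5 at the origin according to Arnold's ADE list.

E_{8}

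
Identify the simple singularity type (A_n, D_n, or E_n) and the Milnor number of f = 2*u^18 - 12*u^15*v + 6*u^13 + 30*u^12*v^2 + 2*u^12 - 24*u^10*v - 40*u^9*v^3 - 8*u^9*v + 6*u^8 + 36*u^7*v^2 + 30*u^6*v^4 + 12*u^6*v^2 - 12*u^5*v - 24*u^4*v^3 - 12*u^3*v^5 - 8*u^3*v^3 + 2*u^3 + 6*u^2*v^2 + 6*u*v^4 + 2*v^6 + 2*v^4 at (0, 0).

Type E6, Milnor number mu = 6.

The Hessian of f at 0 has rank 0. Corank 2; j^3 = 2*u^3 is a perfect cube, so E-series; the 4-jet and mu = 6 give E_6.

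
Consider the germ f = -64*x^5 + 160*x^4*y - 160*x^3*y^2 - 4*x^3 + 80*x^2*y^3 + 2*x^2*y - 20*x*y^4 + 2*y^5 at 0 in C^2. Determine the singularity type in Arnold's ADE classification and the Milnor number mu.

The Hessian of f at 0 has rank 0. Corank 2; j^3 = -2*x^2*(2*x - y) has shape L^2 M (L != M), so D-series; mu = 6 gives D_6.

Type D6, Milnor number mu = 6.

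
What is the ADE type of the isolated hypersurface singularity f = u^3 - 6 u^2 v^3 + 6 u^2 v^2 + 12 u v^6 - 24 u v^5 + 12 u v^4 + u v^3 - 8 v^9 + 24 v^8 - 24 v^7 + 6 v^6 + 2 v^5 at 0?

E_{7}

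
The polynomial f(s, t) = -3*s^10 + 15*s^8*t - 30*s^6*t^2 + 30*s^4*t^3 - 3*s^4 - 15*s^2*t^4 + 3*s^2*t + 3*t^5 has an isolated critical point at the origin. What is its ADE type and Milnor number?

The Hessian of f at 0 has rank 0. Corank 2; j^3 = 3*s^2*t has shape L^2 M (L != M), so D-series; mu = 6 gives D_6.

Type D_6, Milnor number mu = 6.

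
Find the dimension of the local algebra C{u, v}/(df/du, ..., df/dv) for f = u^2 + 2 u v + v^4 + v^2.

The Hessian of f at 0 is [[2, 2], [2, 2]] with rank 1, so corank 1. A Groebner basis of the Jacobian ideal J(f) in C{u,v} is {v^3, u + v}; counting standard monomials gives mu = 3. Corank 1: A-series; mu = 3 gives A_3.

3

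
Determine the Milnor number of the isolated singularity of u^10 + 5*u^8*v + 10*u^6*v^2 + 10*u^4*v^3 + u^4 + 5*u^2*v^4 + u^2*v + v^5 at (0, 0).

The Hessian of f at 0 has rank 0. Corank 2; j^3 = u^2*v has shape L^2 M (L != M), so D-series; mu = 6 gives D_6.

6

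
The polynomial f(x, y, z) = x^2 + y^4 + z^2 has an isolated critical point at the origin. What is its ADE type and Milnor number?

Type A_3, Milnor number mu = 3.

The Hessian of f at 0 has rank 2. Corank 1: A-series; mu = 3 gives A_3.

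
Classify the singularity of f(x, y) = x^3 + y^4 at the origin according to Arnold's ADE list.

E_{6}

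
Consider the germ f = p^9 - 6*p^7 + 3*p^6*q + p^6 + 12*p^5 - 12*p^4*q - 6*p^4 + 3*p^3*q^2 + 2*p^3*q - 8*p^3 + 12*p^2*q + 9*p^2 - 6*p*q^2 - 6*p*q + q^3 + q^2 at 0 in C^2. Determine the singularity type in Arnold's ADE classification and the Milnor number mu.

Type A_2, Milnor number mu = 2.

The Hessian of f at 0 is [[18, -6], [-6, 2]] with rank 1, so corank 1. A Groebner basis of the Jacobian ideal J(f) in C{p,q} is {q^2, p - q/3}; counting standard monomials gives mu = 2. Corank 1: A-series; mu = 2 gives A_2.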